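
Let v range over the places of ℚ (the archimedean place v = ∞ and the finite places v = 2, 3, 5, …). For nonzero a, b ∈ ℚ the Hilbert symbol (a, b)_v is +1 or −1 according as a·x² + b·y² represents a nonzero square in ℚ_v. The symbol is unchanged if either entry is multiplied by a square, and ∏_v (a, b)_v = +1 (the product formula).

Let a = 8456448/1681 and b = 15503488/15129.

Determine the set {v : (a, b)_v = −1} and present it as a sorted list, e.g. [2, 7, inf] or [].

[]

Mod squares: a ≡ 273, b ≡ 2002. Check v ∈ {∞, 2, 3, 7, 11, 13, 41}.
v=13: a=13^1·(≡7), b=13^1·(≡6) mod 13; (7|13)=-1, (6|13)=-1; (−1)^{1·1·6}·(-1)^1·(-1)^1 = +1.
v=11: a=11^2·(≡3), b=11^3·(≡8) mod 11; (3|11)=+1, (8|11)=-1; (−1)^{2·3·5}·(+1)^3·(-1)^2 = +1.
v=41: a=41^-2·(≡34), b=41^-2·(≡13) mod 41; (34|41)=-1, (13|41)=-1; (−1)^{-2·-2·20}·(-1)^-2·(-1)^-2 = +1.
v=7: a=7^1·(≡4), b=7^1·(≡6) mod 7; (4|7)=+1, (6|7)=-1; (−1)^{1·1·3}·(+1)^1·(-1)^1 = +1.
v=3: a=3^1·(≡1), b=3^-2·(≡1) mod 3; (1|3)=+1, (1|3)=+1; (−1)^{1·-2·1}·(+1)^-2·(+1)^1 = +1.
v=2: v_2(a)=8, v_2(b)=7; units ≡ 1, 1 (mod 8); ε·ε+αω+βω = 0·0+8·0+7·0 ≡ 0  ⇒  (a,b)_2 = +1.
v=∞: 273 > 0 and 2002 > 0  ⇒  (a,b)_∞ = +1.
Every local symbol is +1, so the conic 273·x² + 2002·y² = z² has ℚ_v-points for all v and hence a ℚ-point; (a, b / ℚ) ≅ M_2(ℚ).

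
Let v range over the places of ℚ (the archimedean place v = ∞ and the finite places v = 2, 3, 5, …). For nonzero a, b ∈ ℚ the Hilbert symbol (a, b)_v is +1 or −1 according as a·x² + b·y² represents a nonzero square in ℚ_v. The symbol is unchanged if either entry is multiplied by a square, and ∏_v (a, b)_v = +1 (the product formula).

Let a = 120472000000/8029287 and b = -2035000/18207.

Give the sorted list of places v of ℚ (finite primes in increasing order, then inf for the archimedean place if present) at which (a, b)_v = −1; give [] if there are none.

(a, b) ≡ (154, -5698) mod (ℚ^×)²; places V = {2, 3, 5, 7, 11, 17, 37, ∞}.
(a,b)_∞: sgn(154)=+, sgn(-5698)=−, so +1.
(a,b)_7: α=-3, u≡2; β=-1, v≡3 (mod 7); (2|7)=+1, (3|7)=-1; sign (−1)^1·+1^-1·-1^-3 = +1.
(a,b)_3: α=-4, u≡1; β=-2, v≡2 (mod 3); (1|3)=+1, (2|3)=-1; sign (−1)^0·+1^-2·-1^-4 = +1.
(a,b)_5: α=6, u≡4; β=4, v≡2 (mod 5); (4|5)=+1, (2|5)=-1; sign (−1)^0·+1^4·-1^6 = +1.
(a,b)_17: α=-2, u≡1; β=-2, v≡3 (mod 17); (1|17)=+1, (3|17)=-1; sign (−1)^0·+1^-2·-1^-2 = +1.
(a,b)_37: α=2, u≡19; β=1, v≡31 (mod 37); (19|37)=-1, (31|37)=-1; sign (−1)^0·-1^1·-1^2 = -1.
(a,b)_11: α=1, u≡9; β=1, v≡10 (mod 11); (9|11)=+1, (10|11)=-1; sign (−1)^1·+1^1·-1^1 = +1.
(a,b)_2: α=9, β=3; u≡5, v≡7 (mod 8); ε(u)ε(v)=0·1, αω(v)=9·0, βω(u)=3·1; sum ≡ 1  ⇒  -1.
|Ram(154, -5698)| = 2, even; anisotropic at {2, 37}.

[2, 37]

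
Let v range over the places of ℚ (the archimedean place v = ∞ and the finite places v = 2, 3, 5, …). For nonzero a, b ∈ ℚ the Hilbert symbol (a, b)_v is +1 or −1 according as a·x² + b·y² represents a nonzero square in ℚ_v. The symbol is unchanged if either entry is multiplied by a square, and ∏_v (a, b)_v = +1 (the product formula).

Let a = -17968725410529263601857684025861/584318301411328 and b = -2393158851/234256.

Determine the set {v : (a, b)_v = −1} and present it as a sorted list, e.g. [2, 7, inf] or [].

[2, 3, 19, inf]

Mod squares: a ≡ -1518, b ≡ -19. Check v ∈ {∞, 2, 3, 11, 19, 23, 29, 43}.
v=23: a=23^1·(≡9), b=23^0·(≡4) mod 23; (9|23)=+1, (4|23)=+1; (−1)^{1·0·11}·(+1)^0·(+1)^1 = +1.
v=2: v_2(a)=-11, v_2(b)=-4; units ≡ 1, 5 (mod 8); ε·ε+αω+βω = 0·0+-11·1+-4·0 ≡ 1  ⇒  (a,b)_2 = -1.
v=11: a=11^-11·(≡4), b=11^-4·(≡1) mod 11; (4|11)=+1, (1|11)=+1; (−1)^{-11·-4·5}·(+1)^-4·(+1)^-11 = +1.
v=∞: -1518 < 0 and -19 < 0  ⇒  (a,b)_∞ = -1.
v=19: a=19^4·(≡2), b=19^1·(≡8) mod 19; (2|19)=-1, (8|19)=-1; (−1)^{4·1·9}·(-1)^1·(-1)^4 = -1.
v=43: a=43^6·(≡8), b=43^2·(≡16) mod 43; (8|43)=-1, (16|43)=+1; (−1)^{6·2·21}·(-1)^2·(+1)^6 = +1.
v=29: a=29^6·(≡18), b=29^2·(≡17) mod 29; (18|29)=-1, (17|29)=-1; (−1)^{6·2·14}·(-1)^2·(-1)^6 = +1.
v=3: a=3^13·(≡1), b=3^4·(≡2) mod 3; (1|3)=+1, (2|3)=-1; (−1)^{13·4·1}·(+1)^4·(-1)^13 = -1.
Ram(-1518, -19) = {2, 3, 19, ∞}; no ℚ_2-point on the conic.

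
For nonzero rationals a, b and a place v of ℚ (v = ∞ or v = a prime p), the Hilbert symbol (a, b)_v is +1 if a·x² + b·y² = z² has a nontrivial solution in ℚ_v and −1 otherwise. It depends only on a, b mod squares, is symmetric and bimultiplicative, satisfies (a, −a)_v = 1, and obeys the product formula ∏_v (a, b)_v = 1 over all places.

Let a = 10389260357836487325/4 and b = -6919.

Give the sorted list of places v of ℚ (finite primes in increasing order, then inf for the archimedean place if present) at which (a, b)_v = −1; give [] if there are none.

(a, b) ≡ (7971317, -6919) mod (ℚ^×)²; places V = {2, 3, 5, 11, 17, 19, 23, 29, 37, ∞}.
(a,b)_17: α=3, u≡14; β=1, v≡1 (mod 17); (14|17)=-1, (1|17)=+1; sign (−1)^0·-1^1·+1^3 = -1.
(a,b)_2: α=-2, β=0; u≡5, v≡1 (mod 8); ε(u)ε(v)=0·0, αω(v)=-2·0, βω(u)=0·1; sum ≡ 0  ⇒  +1.
(a,b)_5: α=2, u≡2; β=0, v≡1 (mod 5); (2|5)=-1, (1|5)=+1; sign (−1)^0·-1^0·+1^2 = +1.
(a,b)_3: α=2, u≡2; β=0, v≡2 (mod 3); (2|3)=-1, (2|3)=-1; sign (−1)^0·-1^0·-1^2 = +1.
(a,b)_37: α=3, u≡33; β=1, v≡35 (mod 37); (33|37)=+1, (35|37)=-1; sign (−1)^0·+1^1·-1^3 = -1.
(a,b)_11: α=4, u≡10; β=1, v≡9 (mod 11); (10|11)=-1, (9|11)=+1; sign (−1)^0·-1^1·+1^4 = -1.
(a,b)_23: α=1, u≡17; β=0, v≡4 (mod 23); (17|23)=-1, (4|23)=+1; sign (−1)^0·-1^0·+1^1 = +1.
(a,b)_29: α=1, u≡2; β=0, v≡12 (mod 29); (2|29)=-1, (12|29)=-1; sign (−1)^0·-1^0·-1^1 = -1.
(a,b)_∞: sgn(7971317)=+, sgn(-6919)=−, so +1.
(a,b)_19: α=1, u≡1; β=0, v≡16 (mod 19); (1|19)=+1, (16|19)=+1; sign (−1)^0·+1^0·+1^1 = +1.
|Ram(7971317, -6919)| = 4, even; anisotropic at {11, 17, 29, 37}.

[11, 17, 29, 37]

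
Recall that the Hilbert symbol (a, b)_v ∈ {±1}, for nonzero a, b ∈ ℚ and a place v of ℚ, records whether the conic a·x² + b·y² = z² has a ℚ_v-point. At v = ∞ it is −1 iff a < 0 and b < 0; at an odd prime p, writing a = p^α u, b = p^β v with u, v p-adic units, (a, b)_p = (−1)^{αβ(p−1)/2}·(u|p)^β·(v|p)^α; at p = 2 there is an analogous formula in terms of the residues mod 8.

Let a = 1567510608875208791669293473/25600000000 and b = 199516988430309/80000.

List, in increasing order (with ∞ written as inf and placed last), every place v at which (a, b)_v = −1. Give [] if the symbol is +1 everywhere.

[3, 11, 17, 23]

(a, b) ≡ (17, 28842) mod (ℚ^×)²; places V = {2, 3, 5, 11, 17, 19, 23, 37, ∞}.
(a,b)_37: α=4, u≡31; β=2, v≡5 (mod 37); (31|37)=-1, (5|37)=-1; sign (−1)^0·-1^2·-1^4 = +1.
(a,b)_19: α=2, u≡4; β=1, v≡4 (mod 19); (4|19)=+1, (4|19)=+1; sign (−1)^0·+1^1·+1^2 = +1.
(a,b)_5: α=-8, u≡3; β=-4, v≡3 (mod 5); (3|5)=-1, (3|5)=-1; sign (−1)^0·-1^-4·-1^-8 = +1.
(a,b)_2: α=-16, β=-7; u≡1, v≡5 (mod 8); ε(u)ε(v)=0·0, αω(v)=-16·1, βω(u)=-7·0; sum ≡ 0  ⇒  +1.
(a,b)_3: α=6, u≡2; β=1, v≡2 (mod 3); (2|3)=-1, (2|3)=-1; sign (−1)^0·-1^1·-1^6 = -1.
(a,b)_11: α=4, u≡7; β=3, v≡3 (mod 11); (7|11)=-1, (3|11)=+1; sign (−1)^0·-1^3·+1^4 = -1.
(a,b)_17: α=7, u≡16; β=4, v≡6 (mod 17); (16|17)=+1, (6|17)=-1; sign (−1)^0·+1^4·-1^7 = -1.
(a,b)_23: α=2, u≡21; β=1, v≡1 (mod 23); (21|23)=-1, (1|23)=+1; sign (−1)^0·-1^1·+1^2 = -1.
(a,b)_∞: sgn(17)=+, sgn(28842)=+, so +1.
|Ram(17, 28842)| = 4, even; anisotropic at {3, 11, 17, 23}.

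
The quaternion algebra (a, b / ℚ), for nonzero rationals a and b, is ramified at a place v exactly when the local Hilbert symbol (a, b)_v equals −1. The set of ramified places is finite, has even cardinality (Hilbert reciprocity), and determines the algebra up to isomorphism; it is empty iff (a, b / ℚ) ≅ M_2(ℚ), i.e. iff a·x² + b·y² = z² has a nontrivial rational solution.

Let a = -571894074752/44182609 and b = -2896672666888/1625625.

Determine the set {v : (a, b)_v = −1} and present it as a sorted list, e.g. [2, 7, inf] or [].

[2, 7, 13, inf]

Mod squares: a ≡ -182, b ≡ -2002. Check v ∈ {∞, 2, 3, 5, 7, 11, 13, 17, 19, 23}.
v=3: a=3^0·(≡1), b=3^-2·(≡2) mod 3; (1|3)=+1, (2|3)=-1; (−1)^{0·-2·1}·(+1)^-2·(-1)^0 = +1.
v=2: v_2(a)=7, v_2(b)=3; units ≡ 5, 7 (mod 8); ε·ε+αω+βω = 0·1+7·0+3·1 ≡ 1  ⇒  (a,b)_2 = -1.
v=∞: -182 < 0 and -2002 < 0  ⇒  (a,b)_∞ = -1.
v=19: a=19^0·(≡13), b=19^2·(≡14) mod 19; (13|19)=-1, (14|19)=-1; (−1)^{0·2·9}·(-1)^2·(-1)^0 = +1.
v=7: a=7^5·(≡2), b=7^3·(≡4) mod 7; (2|7)=+1, (4|7)=+1; (−1)^{5·3·3}·(+1)^3·(+1)^5 = -1.
v=13: a=13^3·(≡12), b=13^3·(≡2) mod 13; (12|13)=+1, (2|13)=-1; (−1)^{3·3·6}·(+1)^3·(-1)^3 = -1.
v=17: a=17^-4·(≡12), b=17^-2·(≡8) mod 17; (12|17)=-1, (8|17)=+1; (−1)^{-4·-2·8}·(-1)^-2·(+1)^-4 = +1.
v=5: a=5^0·(≡2), b=5^-4·(≡2) mod 5; (2|5)=-1, (2|5)=-1; (−1)^{0·-4·2}·(-1)^-4·(-1)^0 = +1.
v=11: a=11^2·(≡5), b=11^3·(≡3) mod 11; (5|11)=+1, (3|11)=+1; (−1)^{2·3·5}·(+1)^3·(+1)^2 = +1.
v=23: a=23^-2·(≡12), b=23^0·(≡21) mod 23; (12|23)=+1, (21|23)=-1; (−1)^{-2·0·11}·(+1)^0·(-1)^-2 = +1.
|Ram(-182, -2002)| = 4, even; anisotropic at {2, 7, 13, ∞}.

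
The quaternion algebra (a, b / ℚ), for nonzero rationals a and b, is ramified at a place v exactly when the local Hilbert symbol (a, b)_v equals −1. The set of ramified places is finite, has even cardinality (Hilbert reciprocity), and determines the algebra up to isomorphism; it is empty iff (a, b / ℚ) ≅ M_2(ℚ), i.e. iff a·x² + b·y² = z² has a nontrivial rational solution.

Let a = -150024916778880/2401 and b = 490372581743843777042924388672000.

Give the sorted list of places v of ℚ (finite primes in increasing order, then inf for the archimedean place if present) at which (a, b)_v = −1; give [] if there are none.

(a, b) ≡ (-160107870, 100130) mod (ℚ^×)²; places V = {2, 3, 5, 7, 11, 13, 17, 19, 31, 41, ∞}.
(a,b)_∞: sgn(-160107870)=−, sgn(100130)=+, so +1.
(a,b)_11: α=4, u≡3; β=8, v≡8 (mod 11); (3|11)=+1, (8|11)=-1; sign (−1)^0·+1^8·-1^4 = +1.
(a,b)_41: α=1, u≡23; β=0, v≡37 (mod 41); (23|41)=+1, (37|41)=+1; sign (−1)^0·+1^0·+1^1 = +1.
(a,b)_13: α=1, u≡8; β=2, v≡1 (mod 13); (8|13)=-1, (1|13)=+1; sign (−1)^0·-1^2·+1^1 = +1.
(a,b)_19: α=1, u≡16; β=3, v≡11 (mod 19); (16|19)=+1, (11|19)=+1; sign (−1)^1·+1^3·+1^1 = -1.
(a,b)_3: α=1, u≡2; β=6, v≡2 (mod 3); (2|3)=-1, (2|3)=-1; sign (−1)^0·-1^6·-1^1 = -1.
(a,b)_2: α=7, β=9; u≡1, v≡1 (mod 8); ε(u)ε(v)=0·0, αω(v)=7·0, βω(u)=9·0; sum ≡ 0  ⇒  +1.
(a,b)_31: α=1, u≡25; β=3, v≡6 (mod 31); (25|31)=+1, (6|31)=-1; sign (−1)^1·+1^3·-1^1 = +1.
(a,b)_7: α=-4, u≡4; β=0, v≡4 (mod 7); (4|7)=+1, (4|7)=+1; sign (−1)^0·+1^0·+1^-4 = +1.
(a,b)_17: α=1, u≡15; β=5, v≡16 (mod 17); (15|17)=+1, (16|17)=+1; sign (−1)^0·+1^5·+1^1 = +1.
(a,b)_5: α=1, u≡4; β=3, v≡1 (mod 5); (4|5)=+1, (1|5)=+1; sign (−1)^0·+1^3·+1^1 = +1.
Ram(-160107870, 100130) = {3, 19}; no ℚ_3-point on the conic.

[3, 19]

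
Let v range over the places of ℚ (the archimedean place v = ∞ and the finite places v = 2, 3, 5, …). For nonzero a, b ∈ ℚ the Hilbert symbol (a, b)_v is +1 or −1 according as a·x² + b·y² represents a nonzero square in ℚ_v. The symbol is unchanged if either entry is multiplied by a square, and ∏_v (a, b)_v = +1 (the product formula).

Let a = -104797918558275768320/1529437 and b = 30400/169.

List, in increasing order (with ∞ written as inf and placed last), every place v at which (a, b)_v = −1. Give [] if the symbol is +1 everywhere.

(a, b) ≡ (-482885, 19) mod (ℚ^×)²; places V = {2, 5, 7, 11, 13, 17, 19, 23, ∞}.
(a,b)_19: α=7, u≡4; β=1, v≡17 (mod 19); (4|19)=+1, (17|19)=+1; sign (−1)^1·+1^1·+1^7 = -1.
(a,b)_5: α=1, u≡3; β=2, v≡4 (mod 5); (3|5)=-1, (4|5)=+1; sign (−1)^0·-1^2·+1^1 = +1.
(a,b)_11: α=4, u≡3; β=0, v≡10 (mod 11); (3|11)=+1, (10|11)=-1; sign (−1)^0·+1^0·-1^4 = +1.
(a,b)_13: α=-1, u≡1; β=-2, v≡6 (mod 13); (1|13)=+1, (6|13)=-1; sign (−1)^0·+1^-2·-1^-1 = -1.
(a,b)_∞: sgn(-482885)=−, sgn(19)=+, so +1.
(a,b)_2: α=12, β=6; u≡3, v≡3 (mod 8); ε(u)ε(v)=1·1, αω(v)=12·1, βω(u)=6·1; sum ≡ 1  ⇒  -1.
(a,b)_23: α=1, u≡18; β=0, v≡5 (mod 23); (18|23)=+1, (5|23)=-1; sign (−1)^0·+1^0·-1^1 = -1.
(a,b)_17: α=1, u≡4; β=0, v≡13 (mod 17); (4|17)=+1, (13|17)=+1; sign (−1)^0·+1^0·+1^1 = +1.
(a,b)_7: α=-6, u≡5; β=0, v≡6 (mod 7); (5|7)=-1, (6|7)=-1; sign (−1)^0·-1^0·-1^-6 = +1.
(-482885, 19 / ℚ) ramifies at {2, 13, 19, 23}: a division algebra.

[2, 13, 19, 23]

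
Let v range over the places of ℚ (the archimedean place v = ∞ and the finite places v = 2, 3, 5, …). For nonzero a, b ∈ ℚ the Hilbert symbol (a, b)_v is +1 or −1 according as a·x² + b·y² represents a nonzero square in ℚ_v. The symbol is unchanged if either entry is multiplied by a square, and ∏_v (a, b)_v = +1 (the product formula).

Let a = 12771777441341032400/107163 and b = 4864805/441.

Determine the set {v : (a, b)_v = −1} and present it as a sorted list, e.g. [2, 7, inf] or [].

[3, 5, 17, 31]

Mod squares: a ≡ 72447, b ≡ 40205. Check v ∈ {∞, 2, 3, 5, 7, 11, 13, 17, 19, 31, 41, 43}.
v=7: a=7^-2·(≡2), b=7^-2·(≡4) mod 7; (2|7)=+1, (4|7)=+1; (−1)^{-2·-2·3}·(+1)^-2·(+1)^-2 = +1.
v=2: v_2(a)=4, v_2(b)=0; units ≡ 7, 5 (mod 8); ε·ε+αω+βω = 1·0+4·1+0·0 ≡ 0  ⇒  (a,b)_2 = +1.
v=43: a=43^2·(≡40), b=43^1·(≡8) mod 43; (40|43)=+1, (8|43)=-1; (−1)^{2·1·21}·(+1)^1·(-1)^2 = +1.
v=41: a=41^1·(≡20), b=41^0·(≡5) mod 41; (20|41)=+1, (5|41)=+1; (−1)^{1·0·20}·(+1)^0·(+1)^1 = +1.
v=31: a=31^1·(≡22), b=31^0·(≡23) mod 31; (22|31)=-1, (23|31)=-1; (−1)^{1·0·15}·(-1)^0·(-1)^1 = -1.
v=13: a=13^2·(≡7), b=13^0·(≡3) mod 13; (7|13)=-1, (3|13)=+1; (−1)^{2·0·6}·(-1)^0·(+1)^2 = +1.
v=5: a=5^2·(≡2), b=5^1·(≡1) mod 5; (2|5)=-1, (1|5)=+1; (−1)^{2·1·2}·(-1)^1·(+1)^2 = -1.
v=17: a=17^2·(≡6), b=17^1·(≡13) mod 17; (6|17)=-1, (13|17)=+1; (−1)^{2·1·8}·(-1)^1·(+1)^2 = -1.
v=11: a=11^4·(≡5), b=11^3·(≡3) mod 11; (5|11)=+1, (3|11)=+1; (−1)^{4·3·5}·(+1)^3·(+1)^4 = +1.
v=∞: 72447 > 0 and 40205 > 0  ⇒  (a,b)_∞ = +1.
v=3: a=3^-7·(≡2), b=3^-2·(≡2) mod 3; (2|3)=-1, (2|3)=-1; (−1)^{-7·-2·1}·(-1)^-2·(-1)^-7 = -1.
v=19: a=19^1·(≡10), b=19^0·(≡16) mod 19; (10|19)=-1, (16|19)=+1; (−1)^{1·0·9}·(-1)^0·(+1)^1 = +1.
|Ram(72447, 40205)| = 4, even; anisotropic at {3, 5, 17, 31}.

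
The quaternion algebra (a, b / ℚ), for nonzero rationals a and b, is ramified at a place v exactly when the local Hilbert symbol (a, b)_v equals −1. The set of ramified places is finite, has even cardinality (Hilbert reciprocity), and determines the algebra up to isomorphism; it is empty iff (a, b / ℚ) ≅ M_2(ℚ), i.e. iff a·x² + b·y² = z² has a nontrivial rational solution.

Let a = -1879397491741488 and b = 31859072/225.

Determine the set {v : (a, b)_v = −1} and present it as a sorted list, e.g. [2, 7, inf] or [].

[2, 31]

Mod squares: a ≡ -1147, b ≡ 518. Check v ∈ {∞, 2, 3, 5, 7, 31, 37}.
v=31: a=31^5·(≡25), b=31^2·(≡21) mod 31; (25|31)=+1, (21|31)=-1; (−1)^{5·2·15}·(+1)^2·(-1)^5 = -1.
v=37: a=37^3·(≡6), b=37^1·(≡22) mod 37; (6|37)=-1, (22|37)=-1; (−1)^{3·1·18}·(-1)^1·(-1)^3 = +1.
v=5: a=5^0·(≡2), b=5^-2·(≡3) mod 5; (2|5)=-1, (3|5)=-1; (−1)^{0·-2·2}·(-1)^-2·(-1)^0 = +1.
v=3: a=3^4·(≡2), b=3^-2·(≡2) mod 3; (2|3)=-1, (2|3)=-1; (−1)^{4·-2·1}·(-1)^-2·(-1)^4 = +1.
v=∞: -1147 < 0 and 518 > 0  ⇒  (a,b)_∞ = +1.
v=7: a=7^0·(≡2), b=7^1·(≡1) mod 7; (2|7)=+1, (1|7)=+1; (−1)^{0·1·3}·(+1)^1·(+1)^0 = +1.
v=2: v_2(a)=4, v_2(b)=7; units ≡ 5, 3 (mod 8); ε·ε+αω+βω = 0·1+4·1+7·1 ≡ 1  ⇒  (a,b)_2 = -1.
Ram(-1147, 518) = {2, 31}; no ℚ_2-point on the conic.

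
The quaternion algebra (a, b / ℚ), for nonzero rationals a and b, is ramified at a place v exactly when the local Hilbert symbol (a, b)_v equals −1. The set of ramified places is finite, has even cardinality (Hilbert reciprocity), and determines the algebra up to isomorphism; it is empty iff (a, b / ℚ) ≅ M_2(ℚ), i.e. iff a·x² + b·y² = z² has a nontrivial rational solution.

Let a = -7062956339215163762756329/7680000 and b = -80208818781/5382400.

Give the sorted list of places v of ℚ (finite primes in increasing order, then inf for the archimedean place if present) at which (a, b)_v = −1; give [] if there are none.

[43, inf]

Mod squares: a ≡ -51987, b ≡ -1195701. Check v ∈ {∞, 2, 3, 5, 7, 13, 23, 29, 31, 37, 43}.
v=3: a=3^-1·(≡2), b=3^1·(≡1) mod 3; (2|3)=-1, (1|3)=+1; (−1)^{-1·1·1}·(-1)^1·(+1)^-1 = +1.
v=43: a=43^3·(≡21), b=43^1·(≡25) mod 43; (21|43)=+1, (25|43)=+1; (−1)^{3·1·21}·(+1)^1·(+1)^3 = -1.
v=13: a=13^3·(≡2), b=13^1·(≡5) mod 13; (2|13)=-1, (5|13)=-1; (−1)^{3·1·6}·(-1)^1·(-1)^3 = +1.
v=∞: -51987 < 0 and -1195701 < 0  ⇒  (a,b)_∞ = -1.
v=23: a=23^2·(≡13), b=23^1·(≡18) mod 23; (13|23)=+1, (18|23)=+1; (−1)^{2·1·11}·(+1)^1·(+1)^2 = +1.
v=7: a=7^0·(≡4), b=7^2·(≡1) mod 7; (4|7)=+1, (1|7)=+1; (−1)^{0·2·3}·(+1)^2·(+1)^0 = +1.
v=29: a=29^0·(≡12), b=29^-2·(≡17) mod 29; (12|29)=-1, (17|29)=-1; (−1)^{0·-2·14}·(-1)^-2·(-1)^0 = +1.
v=5: a=5^-4·(≡2), b=5^-2·(≡4) mod 5; (2|5)=-1, (4|5)=+1; (−1)^{-4·-2·2}·(-1)^-2·(+1)^-4 = +1.
v=31: a=31^3·(≡1), b=31^1·(≡12) mod 31; (1|31)=+1, (12|31)=-1; (−1)^{3·1·15}·(+1)^1·(-1)^3 = +1.
v=37: a=37^6·(≡5), b=37^2·(≡4) mod 37; (5|37)=-1, (4|37)=+1; (−1)^{6·2·18}·(-1)^2·(+1)^6 = +1.
v=2: v_2(a)=-12, v_2(b)=-8; units ≡ 5, 3 (mod 8); ε·ε+αω+βω = 0·1+-12·1+-8·1 ≡ 0  ⇒  (a,b)_2 = +1.
|Ram(-51987, -1195701)| = 2, even; anisotropic at {43, ∞}.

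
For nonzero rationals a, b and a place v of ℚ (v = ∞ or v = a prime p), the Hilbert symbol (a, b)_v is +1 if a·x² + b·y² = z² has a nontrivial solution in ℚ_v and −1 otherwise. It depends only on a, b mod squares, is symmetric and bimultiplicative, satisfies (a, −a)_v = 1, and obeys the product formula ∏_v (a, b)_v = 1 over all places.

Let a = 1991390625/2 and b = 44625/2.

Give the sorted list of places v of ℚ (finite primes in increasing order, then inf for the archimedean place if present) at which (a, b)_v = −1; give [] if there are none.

[3, 5]

(a, b) ≡ (2, 3570) mod (ℚ^×)²; places V = {2, 3, 5, 7, 17, ∞}.
(a,b)_2: α=-1, β=-1; u≡1, v≡1 (mod 8); ε(u)ε(v)=0·0, αω(v)=-1·0, βω(u)=-1·0; sum ≡ 0  ⇒  +1.
(a,b)_5: α=6, u≡2; β=3, v≡1 (mod 5); (2|5)=-1, (1|5)=+1; sign (−1)^0·-1^3·+1^6 = -1.
(a,b)_∞: sgn(2)=+, sgn(3570)=+, so +1.
(a,b)_17: α=2, u≡16; β=1, v≡12 (mod 17); (16|17)=+1, (12|17)=-1; sign (−1)^0·+1^1·-1^2 = +1.
(a,b)_3: α=2, u≡2; β=1, v≡2 (mod 3); (2|3)=-1, (2|3)=-1; sign (−1)^0·-1^1·-1^2 = -1.
(a,b)_7: α=2, u≡2; β=1, v≡6 (mod 7); (2|7)=+1, (6|7)=-1; sign (−1)^0·+1^1·-1^2 = +1.
|Ram(2, 3570)| = 2, even; anisotropic at {3, 5}.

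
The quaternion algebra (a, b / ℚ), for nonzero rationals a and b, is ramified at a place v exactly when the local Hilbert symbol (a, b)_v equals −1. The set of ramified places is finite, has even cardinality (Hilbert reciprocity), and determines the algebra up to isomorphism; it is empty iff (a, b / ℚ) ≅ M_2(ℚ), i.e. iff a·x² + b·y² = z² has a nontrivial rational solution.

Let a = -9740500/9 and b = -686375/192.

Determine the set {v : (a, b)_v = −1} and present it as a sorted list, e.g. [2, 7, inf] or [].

Mod squares: a ≡ -805, b ≡ -285. Check v ∈ {∞, 2, 3, 5, 7, 11, 17, 19, 23}.
v=3: a=3^-2·(≡2), b=3^-1·(≡1) mod 3; (2|3)=-1, (1|3)=+1; (−1)^{-2·-1·1}·(-1)^-1·(+1)^-2 = -1.
v=2: v_2(a)=2, v_2(b)=-6; units ≡ 3, 3 (mod 8); ε·ε+αω+βω = 1·1+2·1+-6·1 ≡ 1  ⇒  (a,b)_2 = -1.
v=5: a=5^3·(≡4), b=5^3·(≡2) mod 5; (4|5)=+1, (2|5)=-1; (−1)^{3·3·2}·(+1)^3·(-1)^3 = -1.
v=∞: -805 < 0 and -285 < 0  ⇒  (a,b)_∞ = -1.
v=11: a=11^2·(≡1), b=11^0·(≡5) mod 11; (1|11)=+1, (5|11)=+1; (−1)^{2·0·5}·(+1)^0·(+1)^2 = +1.
v=23: a=23^1·(≡5), b=23^0·(≡19) mod 23; (5|23)=-1, (19|23)=-1; (−1)^{1·0·11}·(-1)^0·(-1)^1 = -1.
v=17: a=17^0·(≡14), b=17^2·(≡1) mod 17; (14|17)=-1, (1|17)=+1; (−1)^{0·2·8}·(-1)^2·(+1)^0 = +1.
v=7: a=7^1·(≡1), b=7^0·(≡1) mod 7; (1|7)=+1, (1|7)=+1; (−1)^{1·0·3}·(+1)^0·(+1)^1 = +1.
v=19: a=19^0·(≡15), b=19^1·(≡16) mod 19; (15|19)=-1, (16|19)=+1; (−1)^{0·1·9}·(-1)^1·(+1)^0 = -1.
Ram(-805, -285) = {2, 3, 5, 19, 23, ∞}; no ℚ_2-point on the conic.

[2, 3, 5, 19, 23, inf]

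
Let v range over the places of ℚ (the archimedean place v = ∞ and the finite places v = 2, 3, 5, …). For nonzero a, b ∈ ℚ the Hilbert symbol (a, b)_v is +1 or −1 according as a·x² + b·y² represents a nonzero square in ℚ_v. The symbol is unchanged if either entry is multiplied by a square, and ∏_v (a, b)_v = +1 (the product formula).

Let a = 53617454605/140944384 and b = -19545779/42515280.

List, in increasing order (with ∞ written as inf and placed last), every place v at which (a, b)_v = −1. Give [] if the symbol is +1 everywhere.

[11, 19]

Mod squares: a ≡ 1045, b ≡ -55. Check v ∈ {∞, 2, 3, 5, 7, 11, 13, 19, 29, 31, 43, 53}.
v=11: a=11^1·(≡8), b=11^1·(≡8) mod 11; (8|11)=-1, (8|11)=-1; (−1)^{1·1·5}·(-1)^1·(-1)^1 = -1.
v=5: a=5^1·(≡4), b=5^-1·(≡1) mod 5; (4|5)=+1, (1|5)=+1; (−1)^{1·-1·2}·(+1)^-1·(+1)^1 = +1.
v=31: a=31^0·(≡26), b=31^2·(≡20) mod 31; (26|31)=-1, (20|31)=+1; (−1)^{0·2·15}·(-1)^2·(+1)^0 = +1.
v=19: a=19^3·(≡17), b=19^0·(≡12) mod 19; (17|19)=+1, (12|19)=-1; (−1)^{3·0·9}·(+1)^0·(-1)^3 = -1.
v=∞: 1045 > 0 and -55 < 0  ⇒  (a,b)_∞ = +1.
v=2: v_2(a)=-10, v_2(b)=-4; units ≡ 5, 1 (mod 8); ε·ε+αω+βω = 0·0+-10·0+-4·1 ≡ 0  ⇒  (a,b)_2 = +1.
v=29: a=29^2·(≡16), b=29^0·(≡19) mod 29; (16|29)=+1, (19|29)=-1; (−1)^{2·0·14}·(+1)^0·(-1)^2 = +1.
v=13: a=13^2·(≡11), b=13^0·(≡10) mod 13; (11|13)=-1, (10|13)=+1; (−1)^{2·0·6}·(-1)^0·(+1)^2 = +1.
v=7: a=7^-2·(≡2), b=7^0·(≡2) mod 7; (2|7)=+1, (2|7)=+1; (−1)^{-2·0·3}·(+1)^0·(+1)^-2 = +1.
v=53: a=53^-2·(≡11), b=53^0·(≡50) mod 53; (11|53)=+1, (50|53)=-1; (−1)^{-2·0·26}·(+1)^0·(-1)^-2 = +1.
v=3: a=3^0·(≡1), b=3^-12·(≡2) mod 3; (1|3)=+1, (2|3)=-1; (−1)^{0·-12·1}·(+1)^-12·(-1)^0 = +1.
v=43: a=43^0·(≡16), b=43^2·(≡23) mod 43; (16|43)=+1, (23|43)=+1; (−1)^{0·2·21}·(+1)^2·(+1)^0 = +1.
Ram(1045, -55) = {11, 19}; no ℚ_11-point on the conic.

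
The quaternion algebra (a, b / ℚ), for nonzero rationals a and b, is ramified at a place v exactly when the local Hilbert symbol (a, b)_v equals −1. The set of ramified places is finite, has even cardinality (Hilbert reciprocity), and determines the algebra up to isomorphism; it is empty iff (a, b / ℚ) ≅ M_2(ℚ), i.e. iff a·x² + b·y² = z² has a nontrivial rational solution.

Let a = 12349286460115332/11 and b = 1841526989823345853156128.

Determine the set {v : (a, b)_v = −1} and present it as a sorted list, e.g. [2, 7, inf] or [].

[2, 3, 11, 23]

Mod squares: a ≡ 9867, b ≡ 9842. Check v ∈ {∞, 2, 3, 7, 11, 13, 17, 19, 23, 29, 37}.
v=∞: 9867 > 0 and 9842 > 0  ⇒  (a,b)_∞ = +1.
v=13: a=13^3·(≡8), b=13^2·(≡10) mod 13; (8|13)=-1, (10|13)=+1; (−1)^{3·2·6}·(-1)^2·(+1)^3 = +1.
v=37: a=37^2·(≡27), b=37^3·(≡4) mod 37; (27|37)=+1, (4|37)=+1; (−1)^{2·3·18}·(+1)^3·(+1)^2 = +1.
v=23: a=23^1·(≡5), b=23^2·(≡5) mod 23; (5|23)=-1, (5|23)=-1; (−1)^{1·2·11}·(-1)^2·(-1)^1 = -1.
v=2: v_2(a)=2, v_2(b)=5; units ≡ 3, 1 (mod 8); ε·ε+αω+βω = 1·0+2·0+5·1 ≡ 1  ⇒  (a,b)_2 = -1.
v=19: a=19^2·(≡11), b=19^3·(≡11) mod 19; (11|19)=+1, (11|19)=+1; (−1)^{2·3·9}·(+1)^3·(+1)^2 = +1.
v=11: a=11^-1·(≡2), b=11^2·(≡7) mod 11; (2|11)=-1, (7|11)=-1; (−1)^{-1·2·5}·(-1)^2·(-1)^-1 = -1.
v=3: a=3^1·(≡1), b=3^2·(≡2) mod 3; (1|3)=+1, (2|3)=-1; (−1)^{1·2·1}·(+1)^2·(-1)^1 = -1.
v=7: a=7^2·(≡2), b=7^1·(≡5) mod 7; (2|7)=+1, (5|7)=-1; (−1)^{2·1·3}·(+1)^1·(-1)^2 = +1.
v=17: a=17^0·(≡6), b=17^2·(≡2) mod 17; (6|17)=-1, (2|17)=+1; (−1)^{0·2·8}·(-1)^2·(+1)^0 = +1.
v=29: a=29^2·(≡23), b=29^2·(≡12) mod 29; (23|29)=+1, (12|29)=-1; (−1)^{2·2·14}·(+1)^2·(-1)^2 = +1.
|Ram(9867, 9842)| = 4, even; anisotropic at {2, 3, 11, 23}.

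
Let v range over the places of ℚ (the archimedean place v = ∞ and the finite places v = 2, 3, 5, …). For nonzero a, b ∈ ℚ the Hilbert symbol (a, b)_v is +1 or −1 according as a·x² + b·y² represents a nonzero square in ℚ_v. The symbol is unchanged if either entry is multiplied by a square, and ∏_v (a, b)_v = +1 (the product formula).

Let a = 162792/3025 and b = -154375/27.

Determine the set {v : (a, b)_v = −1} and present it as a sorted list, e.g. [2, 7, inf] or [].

Mod squares: a ≡ 4522, b ≡ -741. Check v ∈ {∞, 2, 3, 5, 7, 11, 13, 17, 19}.
v=19: a=19^1·(≡14), b=19^1·(≡8) mod 19; (14|19)=-1, (8|19)=-1; (−1)^{1·1·9}·(-1)^1·(-1)^1 = -1.
v=2: v_2(a)=3, v_2(b)=0; units ≡ 5, 3 (mod 8); ε·ε+αω+βω = 0·1+3·1+0·1 ≡ 1  ⇒  (a,b)_2 = -1.
v=13: a=13^0·(≡5), b=13^1·(≡7) mod 13; (5|13)=-1, (7|13)=-1; (−1)^{0·1·6}·(-1)^1·(-1)^0 = -1.
v=11: a=11^-2·(≡1), b=11^0·(≡2) mod 11; (1|11)=+1, (2|11)=-1; (−1)^{-2·0·5}·(+1)^0·(-1)^-2 = +1.
v=∞: 4522 > 0 and -741 < 0  ⇒  (a,b)_∞ = +1.
v=17: a=17^1·(≡12), b=17^0·(≡7) mod 17; (12|17)=-1, (7|17)=-1; (−1)^{1·0·8}·(-1)^0·(-1)^1 = -1.
v=3: a=3^2·(≡1), b=3^-3·(≡2) mod 3; (1|3)=+1, (2|3)=-1; (−1)^{2·-3·1}·(+1)^-3·(-1)^2 = +1.
v=7: a=7^1·(≡2), b=7^0·(≡4) mod 7; (2|7)=+1, (4|7)=+1; (−1)^{1·0·3}·(+1)^0·(+1)^1 = +1.
v=5: a=5^-2·(≡2), b=5^4·(≡4) mod 5; (2|5)=-1, (4|5)=+1; (−1)^{-2·4·2}·(-1)^4·(+1)^-2 = +1.
Ram(4522, -741) = {2, 13, 17, 19}; no ℚ_2-point on the conic.

[2, 13, 17, 19]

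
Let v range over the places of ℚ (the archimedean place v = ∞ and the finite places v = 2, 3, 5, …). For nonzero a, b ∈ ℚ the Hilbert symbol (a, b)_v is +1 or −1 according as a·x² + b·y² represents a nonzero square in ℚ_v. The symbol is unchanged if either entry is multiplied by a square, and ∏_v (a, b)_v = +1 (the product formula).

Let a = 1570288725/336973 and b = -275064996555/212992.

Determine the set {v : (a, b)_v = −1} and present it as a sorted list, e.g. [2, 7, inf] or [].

[5, 41]

(a, b) ≡ (313937, -82615) mod (ℚ^×)²; places V = {2, 3, 5, 7, 13, 17, 19, 23, 31, 41, 43, ∞}.
(a,b)_41: α=1, u≡23; β=1, v≡24 (mod 41); (23|41)=+1, (24|41)=-1; sign (−1)^0·+1^1·-1^1 = -1.
(a,b)_3: α=2, u≡2; β=4, v≡2 (mod 3); (2|3)=-1, (2|3)=-1; sign (−1)^0·-1^4·-1^2 = +1.
(a,b)_5: α=2, u≡3; β=1, v≡2 (mod 5); (3|5)=-1, (2|5)=-1; sign (−1)^0·-1^1·-1^2 = -1.
(a,b)_7: α=-2, u≡4; β=0, v≡5 (mod 7); (4|7)=+1, (5|7)=-1; sign (−1)^0·+1^0·-1^-2 = +1.
(a,b)_∞: sgn(313937)=+, sgn(-82615)=−, so +1.
(a,b)_23: α=-2, u≡17; β=0, v≡9 (mod 23); (17|23)=-1, (9|23)=+1; sign (−1)^0·-1^0·+1^-2 = +1.
(a,b)_13: α=-1, u≡8; β=-1, v≡7 (mod 13); (8|13)=-1, (7|13)=-1; sign (−1)^0·-1^-1·-1^-1 = +1.
(a,b)_43: α=0, u≡30; β=2, v≡25 (mod 43); (30|43)=-1, (25|43)=+1; sign (−1)^0·-1^2·+1^0 = +1.
(a,b)_2: α=0, β=-14; u≡1, v≡1 (mod 8); ε(u)ε(v)=0·0, αω(v)=0·0, βω(u)=-14·0; sum ≡ 0  ⇒  +1.
(a,b)_17: α=2, u≡15; β=2, v≡3 (mod 17); (15|17)=+1, (3|17)=-1; sign (−1)^0·+1^2·-1^2 = +1.
(a,b)_31: α=1, u≡24; β=1, v≡7 (mod 31); (24|31)=-1, (7|31)=+1; sign (−1)^1·-1^1·+1^1 = +1.
(a,b)_19: α=1, u≡3; β=0, v≡11 (mod 19); (3|19)=-1, (11|19)=+1; sign (−1)^0·-1^0·+1^1 = +1.
Ram(313937, -82615) = {5, 41}; no ℚ_5-point on the conic.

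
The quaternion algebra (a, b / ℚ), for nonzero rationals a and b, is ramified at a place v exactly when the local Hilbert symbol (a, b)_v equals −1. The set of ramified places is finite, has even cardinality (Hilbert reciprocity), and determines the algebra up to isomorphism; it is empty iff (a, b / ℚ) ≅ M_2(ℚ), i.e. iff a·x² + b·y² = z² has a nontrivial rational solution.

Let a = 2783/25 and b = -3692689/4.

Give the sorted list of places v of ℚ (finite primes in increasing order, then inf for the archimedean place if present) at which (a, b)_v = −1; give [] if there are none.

Mod squares: a ≡ 23, b ≡ -75361. Check v ∈ {∞, 2, 5, 7, 11, 13, 17, 23, 31}.
v=17: a=17^0·(≡10), b=17^1·(≡15) mod 17; (10|17)=-1, (15|17)=+1; (−1)^{0·1·8}·(-1)^1·(+1)^0 = -1.
v=23: a=23^1·(≡3), b=23^0·(≡19) mod 23; (3|23)=+1, (19|23)=-1; (−1)^{1·0·11}·(+1)^0·(-1)^1 = -1.
v=7: a=7^0·(≡1), b=7^2·(≡2) mod 7; (1|7)=+1, (2|7)=+1; (−1)^{0·2·3}·(+1)^2·(+1)^0 = +1.
v=11: a=11^2·(≡4), b=11^1·(≡8) mod 11; (4|11)=+1, (8|11)=-1; (−1)^{2·1·5}·(+1)^1·(-1)^2 = +1.
v=5: a=5^-2·(≡3), b=5^0·(≡4) mod 5; (3|5)=-1, (4|5)=+1; (−1)^{-2·0·2}·(-1)^0·(+1)^-2 = +1.
v=31: a=31^0·(≡27), b=31^1·(≡19) mod 31; (27|31)=-1, (19|31)=+1; (−1)^{0·1·15}·(-1)^1·(+1)^0 = -1.
v=2: v_2(a)=0, v_2(b)=-2; units ≡ 7, 7 (mod 8); ε·ε+αω+βω = 1·1+0·0+-2·0 ≡ 1  ⇒  (a,b)_2 = -1.
v=13: a=13^0·(≡12), b=13^1·(≡9) mod 13; (12|13)=+1, (9|13)=+1; (−1)^{0·1·6}·(+1)^1·(+1)^0 = +1.
v=∞: 23 > 0 and -75361 < 0  ⇒  (a,b)_∞ = +1.
Ram(23, -75361) = {2, 17, 23, 31}; no ℚ_2-point on the conic.

[2, 17, 23, 31]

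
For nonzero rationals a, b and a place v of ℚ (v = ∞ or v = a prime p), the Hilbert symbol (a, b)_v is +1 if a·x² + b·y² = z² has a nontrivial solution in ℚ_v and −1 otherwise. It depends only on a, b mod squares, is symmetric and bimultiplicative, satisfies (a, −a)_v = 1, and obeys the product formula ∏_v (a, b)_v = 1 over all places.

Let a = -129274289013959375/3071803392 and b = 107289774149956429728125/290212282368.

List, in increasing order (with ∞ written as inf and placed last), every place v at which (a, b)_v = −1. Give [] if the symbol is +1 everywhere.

Mod squares: a ≡ -279930, b ≡ 8170. Check v ∈ {∞, 2, 3, 5, 7, 11, 13, 19, 31, 43}.
v=3: a=3^-3·(≡2), b=3^-2·(≡1) mod 3; (2|3)=-1, (1|3)=+1; (−1)^{-3·-2·1}·(-1)^-2·(+1)^-3 = +1.
v=7: a=7^-1·(≡1), b=7^0·(≡2) mod 7; (1|7)=+1, (2|7)=+1; (−1)^{-1·0·3}·(+1)^0·(+1)^-1 = +1.
v=11: a=11^2·(≡5), b=11^4·(≡2) mod 11; (5|11)=+1, (2|11)=-1; (−1)^{2·4·5}·(+1)^4·(-1)^2 = +1.
v=43: a=43^1·(≡32), b=43^1·(≡18) mod 43; (32|43)=-1, (18|43)=-1; (−1)^{1·1·21}·(-1)^1·(-1)^1 = -1.
v=∞: -279930 < 0 and 8170 > 0  ⇒  (a,b)_∞ = +1.
v=13: a=13^2·(≡10), b=13^2·(≡5) mod 13; (10|13)=+1, (5|13)=-1; (−1)^{2·2·6}·(+1)^2·(-1)^2 = +1.
v=19: a=19^6·(≡7), b=19^9·(≡2) mod 19; (7|19)=+1, (2|19)=-1; (−1)^{6·9·9}·(+1)^9·(-1)^6 = +1.
v=5: a=5^5·(≡4), b=5^5·(≡1) mod 5; (4|5)=+1, (1|5)=+1; (−1)^{5·5·2}·(+1)^5·(+1)^5 = +1.
v=2: v_2(a)=-19, v_2(b)=-25; units ≡ 3, 5 (mod 8); ε·ε+αω+βω = 1·0+-19·1+-25·1 ≡ 0  ⇒  (a,b)_2 = +1.
v=31: a=31^-1·(≡29), b=31^-2·(≡23) mod 31; (29|31)=-1, (23|31)=-1; (−1)^{-1·-2·15}·(-1)^-2·(-1)^-1 = -1.
(-279930, 8170 / ℚ) ramifies at {31, 43}: a division algebra.

[31, 43]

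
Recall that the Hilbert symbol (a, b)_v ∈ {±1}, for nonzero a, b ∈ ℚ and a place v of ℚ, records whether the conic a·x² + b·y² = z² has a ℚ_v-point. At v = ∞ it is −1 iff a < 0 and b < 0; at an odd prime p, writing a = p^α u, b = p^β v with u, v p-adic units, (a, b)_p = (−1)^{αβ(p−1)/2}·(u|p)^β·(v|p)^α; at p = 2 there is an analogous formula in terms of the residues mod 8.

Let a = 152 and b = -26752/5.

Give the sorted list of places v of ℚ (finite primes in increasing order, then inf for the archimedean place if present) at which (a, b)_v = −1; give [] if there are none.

[2, 5]

Mod squares: a ≡ 38, b ≡ -2090. Check v ∈ {∞, 2, 5, 11, 19}.
v=19: a=19^1·(≡8), b=19^1·(≡11) mod 19; (8|19)=-1, (11|19)=+1; (−1)^{1·1·9}·(-1)^1·(+1)^1 = +1.
v=11: a=11^0·(≡9), b=11^1·(≡2) mod 11; (9|11)=+1, (2|11)=-1; (−1)^{0·1·5}·(+1)^1·(-1)^0 = +1.
v=∞: 38 > 0 and -2090 < 0  ⇒  (a,b)_∞ = +1.
v=5: a=5^0·(≡2), b=5^-1·(≡3) mod 5; (2|5)=-1, (3|5)=-1; (−1)^{0·-1·2}·(-1)^-1·(-1)^0 = -1.
v=2: v_2(a)=3, v_2(b)=7; units ≡ 3, 3 (mod 8); ε·ε+αω+βω = 1·1+3·1+7·1 ≡ 1  ⇒  (a,b)_2 = -1.
Ram(38, -2090) = {2, 5}; no ℚ_2-point on the conic.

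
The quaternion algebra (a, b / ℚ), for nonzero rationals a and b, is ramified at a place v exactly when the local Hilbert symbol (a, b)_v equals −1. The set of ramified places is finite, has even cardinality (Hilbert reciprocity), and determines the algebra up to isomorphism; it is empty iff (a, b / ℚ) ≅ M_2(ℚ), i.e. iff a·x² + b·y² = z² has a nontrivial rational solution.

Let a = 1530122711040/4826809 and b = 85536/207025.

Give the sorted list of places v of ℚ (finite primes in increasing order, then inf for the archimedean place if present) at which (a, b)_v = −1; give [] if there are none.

[2, 3, 7, 11]

(a, b) ≡ (35, 66) mod (ℚ^×)²; places V = {2, 3, 5, 7, 11, 13, ∞}.
(a,b)_13: α=-6, u≡1; β=-2, v≡3 (mod 13); (1|13)=+1, (3|13)=+1; sign (−1)^0·+1^-2·+1^-6 = +1.
(a,b)_7: α=1, u≡6; β=-2, v≡6 (mod 7); (6|7)=-1, (6|7)=-1; sign (−1)^0·-1^-2·-1^1 = -1.
(a,b)_11: α=4, u≡10; β=1, v≡2 (mod 11); (10|11)=-1, (2|11)=-1; sign (−1)^0·-1^1·-1^4 = -1.
(a,b)_3: α=6, u≡2; β=5, v≡1 (mod 3); (2|3)=-1, (1|3)=+1; sign (−1)^0·-1^5·+1^6 = -1.
(a,b)_2: α=12, β=5; u≡3, v≡1 (mod 8); ε(u)ε(v)=1·0, αω(v)=12·0, βω(u)=5·1; sum ≡ 1  ⇒  -1.
(a,b)_5: α=1, u≡2; β=-2, v≡1 (mod 5); (2|5)=-1, (1|5)=+1; sign (−1)^0·-1^-2·+1^1 = +1.
(a,b)_∞: sgn(35)=+, sgn(66)=+, so +1.
(35, 66 / ℚ) ramifies at {2, 3, 7, 11}: a division algebra.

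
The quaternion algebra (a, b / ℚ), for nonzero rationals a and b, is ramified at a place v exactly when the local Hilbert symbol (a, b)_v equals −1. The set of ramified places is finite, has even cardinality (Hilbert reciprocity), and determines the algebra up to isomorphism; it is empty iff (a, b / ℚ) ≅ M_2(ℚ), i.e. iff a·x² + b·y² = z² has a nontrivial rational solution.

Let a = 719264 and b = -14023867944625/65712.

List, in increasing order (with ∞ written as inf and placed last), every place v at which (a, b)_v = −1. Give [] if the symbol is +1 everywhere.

Mod squares: a ≡ 266, b ≡ -1155. Check v ∈ {∞, 2, 3, 5, 7, 11, 13, 19, 37, 41}.
v=37: a=37^0·(≡21), b=37^-2·(≡14) mod 37; (21|37)=+1, (14|37)=-1; (−1)^{0·-2·18}·(+1)^-2·(-1)^0 = +1.
v=3: a=3^0·(≡2), b=3^-1·(≡2) mod 3; (2|3)=-1, (2|3)=-1; (−1)^{0·-1·1}·(-1)^-1·(-1)^0 = -1.
v=5: a=5^0·(≡4), b=5^3·(≡4) mod 5; (4|5)=+1, (4|5)=+1; (−1)^{0·3·2}·(+1)^3·(+1)^0 = +1.
v=7: a=7^1·(≡6), b=7^5·(≡3) mod 7; (6|7)=-1, (3|7)=-1; (−1)^{1·5·3}·(-1)^5·(-1)^1 = -1.
v=13: a=13^2·(≡5), b=13^0·(≡2) mod 13; (5|13)=-1, (2|13)=-1; (−1)^{2·0·6}·(-1)^0·(-1)^2 = +1.
v=19: a=19^1·(≡8), b=19^2·(≡1) mod 19; (8|19)=-1, (1|19)=+1; (−1)^{1·2·9}·(-1)^2·(+1)^1 = +1.
v=11: a=11^0·(≡7), b=11^1·(≡3) mod 11; (7|11)=-1, (3|11)=+1; (−1)^{0·1·5}·(-1)^1·(+1)^0 = -1.
v=2: v_2(a)=5, v_2(b)=-4; units ≡ 5, 5 (mod 8); ε·ε+αω+βω = 0·0+5·1+-4·1 ≡ 1  ⇒  (a,b)_2 = -1.
v=∞: 266 > 0 and -1155 < 0  ⇒  (a,b)_∞ = +1.
v=41: a=41^0·(≡1), b=41^2·(≡7) mod 41; (1|41)=+1, (7|41)=-1; (−1)^{0·2·20}·(+1)^2·(-1)^0 = +1.
(266, -1155 / ℚ) ramifies at {2, 3, 7, 11}: a division algebra.

[2, 3, 7, 11]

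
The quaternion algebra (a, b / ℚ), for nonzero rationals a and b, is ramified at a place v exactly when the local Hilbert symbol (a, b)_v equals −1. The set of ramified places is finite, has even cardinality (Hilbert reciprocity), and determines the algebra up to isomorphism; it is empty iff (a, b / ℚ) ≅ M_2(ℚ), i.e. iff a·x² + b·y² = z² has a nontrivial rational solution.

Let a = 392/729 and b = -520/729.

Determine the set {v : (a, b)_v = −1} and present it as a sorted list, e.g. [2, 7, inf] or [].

[5, 13]

Mod squares: a ≡ 2, b ≡ -130. Check v ∈ {∞, 2, 3, 5, 7, 13}.
v=2: v_2(a)=3, v_2(b)=3; units ≡ 1, 7 (mod 8); ε·ε+αω+βω = 0·1+3·0+3·0 ≡ 0  ⇒  (a,b)_2 = +1.
v=3: a=3^-6·(≡2), b=3^-6·(≡2) mod 3; (2|3)=-1, (2|3)=-1; (−1)^{-6·-6·1}·(-1)^-6·(-1)^-6 = +1.
v=7: a=7^2·(≡1), b=7^0·(≡5) mod 7; (1|7)=+1, (5|7)=-1; (−1)^{2·0·3}·(+1)^0·(-1)^2 = +1.
v=∞: 2 > 0 and -130 < 0  ⇒  (a,b)_∞ = +1.
v=13: a=13^0·(≡2), b=13^1·(≡12) mod 13; (2|13)=-1, (12|13)=+1; (−1)^{0·1·6}·(-1)^1·(+1)^0 = -1.
v=5: a=5^0·(≡3), b=5^1·(≡4) mod 5; (3|5)=-1, (4|5)=+1; (−1)^{0·1·2}·(-1)^1·(+1)^0 = -1.
(2, -130 / ℚ) ramifies at {5, 13}: a division algebra.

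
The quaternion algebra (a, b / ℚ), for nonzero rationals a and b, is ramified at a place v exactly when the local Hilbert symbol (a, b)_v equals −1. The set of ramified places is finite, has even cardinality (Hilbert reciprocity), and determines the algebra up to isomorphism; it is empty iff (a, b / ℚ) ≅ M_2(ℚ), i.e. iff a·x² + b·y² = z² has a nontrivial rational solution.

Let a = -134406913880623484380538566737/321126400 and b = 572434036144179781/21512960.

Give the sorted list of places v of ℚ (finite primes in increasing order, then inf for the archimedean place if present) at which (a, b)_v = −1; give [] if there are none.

Mod squares: a ≡ -1073, b ≡ 41615. Check v ∈ {∞, 2, 3, 5, 7, 11, 13, 29, 37, 41}.
v=37: a=37^3·(≡31), b=37^2·(≡4) mod 37; (31|37)=-1, (4|37)=+1; (−1)^{3·2·18}·(-1)^2·(+1)^3 = +1.
v=7: a=7^-2·(≡3), b=7^-5·(≡2) mod 7; (3|7)=-1, (2|7)=+1; (−1)^{-2·-5·3}·(-1)^-5·(+1)^-2 = -1.
v=29: a=29^5·(≡10), b=29^3·(≡18) mod 29; (10|29)=-1, (18|29)=-1; (−1)^{5·3·14}·(-1)^3·(-1)^5 = +1.
v=5: a=5^-2·(≡3), b=5^-1·(≡3) mod 5; (3|5)=-1, (3|5)=-1; (−1)^{-2·-1·2}·(-1)^-1·(-1)^-2 = -1.
v=2: v_2(a)=-18, v_2(b)=-8; units ≡ 7, 7 (mod 8); ε·ε+αω+βω = 1·1+-18·0+-8·0 ≡ 1  ⇒  (a,b)_2 = -1.
v=3: a=3^2·(≡1), b=3^0·(≡2) mod 3; (1|3)=+1, (2|3)=-1; (−1)^{2·0·1}·(+1)^0·(-1)^2 = +1.
v=∞: -1073 < 0 and 41615 > 0  ⇒  (a,b)_∞ = +1.
v=41: a=41^2·(≡38), b=41^1·(≡23) mod 41; (38|41)=-1, (23|41)=+1; (−1)^{2·1·20}·(-1)^1·(+1)^2 = -1.
v=13: a=13^6·(≡6), b=13^4·(≡11) mod 13; (6|13)=-1, (11|13)=-1; (−1)^{6·4·6}·(-1)^4·(-1)^6 = +1.
v=11: a=11^6·(≡5), b=11^4·(≡10) mod 11; (5|11)=+1, (10|11)=-1; (−1)^{6·4·5}·(+1)^4·(-1)^6 = +1.
(-1073, 41615 / ℚ) ramifies at {2, 5, 7, 41}: a division algebra.

[2, 5, 7, 41]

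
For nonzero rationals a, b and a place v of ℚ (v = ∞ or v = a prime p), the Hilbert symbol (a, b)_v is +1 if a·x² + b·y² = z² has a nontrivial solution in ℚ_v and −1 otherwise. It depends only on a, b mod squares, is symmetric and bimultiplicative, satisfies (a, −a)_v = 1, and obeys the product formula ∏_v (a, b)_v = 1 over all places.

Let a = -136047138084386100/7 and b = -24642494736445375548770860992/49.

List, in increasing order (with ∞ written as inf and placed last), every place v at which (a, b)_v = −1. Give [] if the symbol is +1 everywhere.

(a, b) ≡ (-30107, -4807) mod (ℚ^×)²; places V = {2, 3, 5, 7, 11, 13, 17, 19, 23, ∞}.
(a,b)_17: α=1, u≡12; β=2, v≡15 (mod 17); (12|17)=-1, (15|17)=+1; sign (−1)^0·-1^2·+1^1 = +1.
(a,b)_∞: sgn(-30107)=−, sgn(-4807)=−, so -1.
(a,b)_5: α=2, u≡3; β=0, v≡2 (mod 5); (3|5)=-1, (2|5)=-1; sign (−1)^0·-1^0·-1^2 = +1.
(a,b)_3: α=4, u≡1; β=8, v≡2 (mod 3); (1|3)=+1, (2|3)=-1; sign (−1)^0·+1^8·-1^4 = +1.
(a,b)_23: α=3, u≡1; β=5, v≡11 (mod 23); (1|23)=+1, (11|23)=-1; sign (−1)^1·+1^5·-1^3 = +1.
(a,b)_13: α=2, u≡10; β=4, v≡12 (mod 13); (10|13)=+1, (12|13)=+1; sign (−1)^0·+1^4·+1^2 = +1.
(a,b)_2: α=2, β=6; u≡5, v≡1 (mod 8); ε(u)ε(v)=0·0, αω(v)=2·0, βω(u)=6·1; sum ≡ 0  ⇒  +1.
(a,b)_19: α=2, u≡14; β=3, v≡2 (mod 19); (14|19)=-1, (2|19)=-1; sign (−1)^0·-1^3·-1^2 = -1.
(a,b)_11: α=3, u≡7; β=5, v≡4 (mod 11); (7|11)=-1, (4|11)=+1; sign (−1)^1·-1^5·+1^3 = +1.
(a,b)_7: α=-1, u≡2; β=-2, v≡4 (mod 7); (2|7)=+1, (4|7)=+1; sign (−1)^0·+1^-2·+1^-1 = +1.
Ram(-30107, -4807) = {19, ∞}; no ℚ_19-point on the conic.

[19, inf]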